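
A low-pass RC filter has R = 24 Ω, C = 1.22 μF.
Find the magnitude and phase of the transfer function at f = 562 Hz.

Step 1 — Angular frequency: ω = 2π·562 = 3531 rad/s.
Step 2 — Transfer function: H(jω) = 1/(1 + jωRC).
Step 3 — Denominator: 1 + jωRC = 1 + j·3531·24·1.22e-06 = 1 + j0.1034.
Step 4 — H = 0.9894 - j0.1023.
Step 5 — Magnitude: |H| = 0.9947 (-0.0 dB); phase: φ = -5.9°.

|H| = 0.9947 (-0.0 dB), φ = -5.9°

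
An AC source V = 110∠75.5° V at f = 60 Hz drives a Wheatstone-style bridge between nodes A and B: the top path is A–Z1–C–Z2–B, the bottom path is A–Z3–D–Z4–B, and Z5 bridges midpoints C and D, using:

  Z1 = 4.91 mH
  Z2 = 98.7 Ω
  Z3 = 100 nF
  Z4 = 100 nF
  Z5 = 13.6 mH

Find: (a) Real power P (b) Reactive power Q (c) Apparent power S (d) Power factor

Step 1 — Angular frequency: ω = 2π·f = 2π·60 = 377 rad/s.
Step 2 — Component impedances:
  Z1: Z = jωL = j·377·0.00491 = 0 + j1.851 Ω
  Z2: Z = R = 98.7 Ω
  Z3: Z = 1/(jωC) = -j/(ω·C) = 0 - j2.653e+04 Ω
  Z4: Z = 1/(jωC) = -j/(ω·C) = 0 - j2.653e+04 Ω
  Z5: Z = jωL = j·377·0.0136 = 0 + j5.127 Ω
Step 3 — Bridge requires nodal analysis (the Z5 bridge couples midpoints C and D, so the two paths cannot be reduced to a simple series/parallel combination). Setting node B to ground and injecting 1 A at node A, the 3-node admittance system at A, C, D solves to V_A = Z_AB = 98.7 + j1.484 Ω = 98.71∠0.9° Ω.
Step 4 — Source phasor: V = 110∠75.5° V = 27.54 + j106.5 V.
Step 5 — Current: I = V / Z = 0.2952 + j1.075 A = 1.114∠74.6° A.
Step 6 — Complex power: S = V·I* = 122.6 + j1.843 VA.
Step 7 — Real power: P = Re(S) = 122.6 W.
Step 8 — Reactive power: Q = Im(S) = 1.843 VAR.
Step 9 — Apparent power: |S| = 122.6 VA.
Step 10 — Power factor: PF = P/|S| = 0.9999 (lagging).

(a) P = 122.6 W  (b) Q = 1.843 VAR  (c) S = 122.6 VA  (d) PF = 0.9999 (lagging)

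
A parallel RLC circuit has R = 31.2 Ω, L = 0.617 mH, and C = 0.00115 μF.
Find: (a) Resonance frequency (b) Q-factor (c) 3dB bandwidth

Step 1 — Resonance: ω₀ = 1/√(LC) = 1/√(0.000617·1.15e-09) = 1.187e+06 rad/s.
Step 2 — f₀ = ω₀/(2π) = 1.889e+05 Hz.
Step 3 — Parallel Q: Q = R/(ω₀L) = 31.2/(1.187e+06·0.000617) = 0.0426.
Step 4 — Bandwidth: Δω = ω₀/Q = 2.787e+07 rad/s; BW = Δω/(2π) = 4.436e+06 Hz.

(a) f₀ = 1.889e+05 Hz  (b) Q = 0.0426  (c) BW = 4.436e+06 Hz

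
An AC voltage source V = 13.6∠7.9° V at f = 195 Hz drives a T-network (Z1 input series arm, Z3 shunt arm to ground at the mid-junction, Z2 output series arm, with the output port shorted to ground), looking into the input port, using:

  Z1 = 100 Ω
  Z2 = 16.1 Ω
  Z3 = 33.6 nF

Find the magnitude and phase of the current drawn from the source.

Step 1 — Angular frequency: ω = 2π·f = 2π·195 = 1225 rad/s.
Step 2 — Component impedances:
  Z1: Z = R = 100 Ω
  Z2: Z = R = 16.1 Ω
  Z3: Z = 1/(jωC) = -j/(ω·C) = 0 - j2.429e+04 Ω
Step 3 — With the output port shorted to ground, the output series arm Z2 runs from the junction to ground; the shunt arm Z3 also runs from the junction to ground. They appear in parallel: Z3 || Z2 = 16.1 - j0.01067 Ω.
Step 4 — Series with input arm Z1: Z_in = Z1 + (Z3 || Z2) = 116.1 - j0.01067 Ω = 116.1∠-0.0° Ω.
Step 5 — Source phasor: V = 13.6∠7.9° V = 13.47 + j1.869 V.
Step 6 — Ohm's law: I = V / Z_total = (13.47 + j1.869) / (116.1 - j0.01067) = 0.116 + j0.01611 A.
Step 7 — Convert to polar: |I| = 0.1171 A, ∠I = 7.9°.

I = 0.1171∠7.9° A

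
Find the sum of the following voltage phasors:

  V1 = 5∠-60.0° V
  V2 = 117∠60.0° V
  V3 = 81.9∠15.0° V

Step 1 — Convert each phasor to rectangular form:
  V1 = 5·(cos(-60.0°) + j·sin(-60.0°)) = 2.5 - j4.33 V
  V2 = 117·(cos(60.0°) + j·sin(60.0°)) = 58.5 + j101.3 V
  V3 = 81.9·(cos(15.0°) + j·sin(15.0°)) = 79.11 + j21.2 V
Step 2 — Sum components: V_total = 140.1 + j118.2 V.
Step 3 — Convert to polar: |V_total| = 183.3 V, ∠V_total = 40.1°.

V_total = 183.3∠40.1° V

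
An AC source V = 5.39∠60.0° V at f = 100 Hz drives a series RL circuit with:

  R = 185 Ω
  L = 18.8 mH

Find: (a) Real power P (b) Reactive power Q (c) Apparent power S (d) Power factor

Step 1 — Angular frequency: ω = 2π·f = 2π·100 = 628.3 rad/s.
Step 2 — Component impedances:
  R: Z = R = 185 Ω
  L: Z = jωL = j·628.3·0.0188 = 0 + j11.81 Ω
Step 3 — Series combination: Z_total = R + L = 185 + j11.81 Ω = 185.4∠3.7° Ω.
Step 4 — Source phasor: V = 5.39∠60.0° V = 2.695 + j4.668 V.
Step 5 — Current: I = V / Z = 0.01611 + j0.0242 A = 0.02908∠56.3° A.
Step 6 — Complex power: S = V·I* = 0.1564 + j0.009986 VA.
Step 7 — Real power: P = Re(S) = 0.1564 W.
Step 8 — Reactive power: Q = Im(S) = 0.009986 VAR.
Step 9 — Apparent power: |S| = 0.1567 VA.
Step 10 — Power factor: PF = P/|S| = 0.998 (lagging).

(a) P = 0.1564 W  (b) Q = 0.009986 VAR  (c) S = 0.1567 VA  (d) PF = 0.998 (lagging)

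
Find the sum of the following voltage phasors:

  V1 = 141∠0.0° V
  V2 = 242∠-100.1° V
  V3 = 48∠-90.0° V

Step 1 — Convert each phasor to rectangular form:
  V1 = 141·(cos(0.0°) + j·sin(0.0°)) = 141 V
  V2 = 242·(cos(-100.1°) + j·sin(-100.1°)) = -42.44 - j238.2 V
  V3 = 48·(cos(-90.0°) + j·sin(-90.0°)) = 0 - j48 V
Step 2 — Sum components: V_total = 98.56 - j286.2 V.
Step 3 — Convert to polar: |V_total| = 302.7 V, ∠V_total = -71.0°.

V_total = 302.7∠-71.0° V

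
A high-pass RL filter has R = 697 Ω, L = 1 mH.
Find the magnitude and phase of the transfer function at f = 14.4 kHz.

Step 1 — Angular frequency: ω = 2π·1.44e+04 = 9.048e+04 rad/s.
Step 2 — Transfer function: H(jω) = jωL/(R + jωL).
Step 3 — Numerator jωL = j·90.48; denominator R + jωL = 697 + j90.48.
Step 4 — H = 0.01657 + j0.1277.
Step 5 — Magnitude: |H| = 0.1287 (-17.8 dB); phase: φ = 82.6°.

|H| = 0.1287 (-17.8 dB), φ = 82.6°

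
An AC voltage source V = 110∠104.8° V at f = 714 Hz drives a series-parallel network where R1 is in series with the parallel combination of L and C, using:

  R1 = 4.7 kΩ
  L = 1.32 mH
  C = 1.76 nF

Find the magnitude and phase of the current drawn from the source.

Step 1 — Angular frequency: ω = 2π·f = 2π·714 = 4486 rad/s.
Step 2 — Component impedances:
  R1: Z = R = 4700 Ω
  L: Z = jωL = j·4486·0.00132 = 0 + j5.922 Ω
  C: Z = 1/(jωC) = -j/(ω·C) = 0 - j1.267e+05 Ω
Step 3 — Parallel branch: L || C = 1/(1/L + 1/C) = 0 + j5.922 Ω.
Step 4 — Series with R1: Z_total = R1 + (L || C) = 4700 + j5.922 Ω = 4700∠0.1° Ω.
Step 5 — Source phasor: V = 110∠104.8° V = -28.1 + j106.4 V.
Step 6 — Ohm's law: I = V / Z_total = (-28.1 + j106.4) / (4700 + j5.922) = -0.00595 + j0.02264 A.
Step 7 — Convert to polar: |I| = 0.0234 A, ∠I = 104.7°.

I = 0.0234∠104.7° A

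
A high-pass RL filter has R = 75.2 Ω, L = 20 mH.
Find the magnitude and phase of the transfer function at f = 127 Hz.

Step 1 — Angular frequency: ω = 2π·127 = 798 rad/s.
Step 2 — Transfer function: H(jω) = jωL/(R + jωL).
Step 3 — Numerator jωL = j·15.96; denominator R + jωL = 75.2 + j15.96.
Step 4 — H = 0.0431 + j0.2031.
Step 5 — Magnitude: |H| = 0.2076 (-13.7 dB); phase: φ = 78.0°.

|H| = 0.2076 (-13.7 dB), φ = 78.0°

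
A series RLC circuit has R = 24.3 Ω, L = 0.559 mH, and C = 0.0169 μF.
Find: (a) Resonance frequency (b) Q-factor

Step 1 — Resonance condition Im(Z)=0 gives ω₀ = 1/√(LC).
Step 2 — ω₀ = 1/√(0.000559·1.69e-08) = 3.253e+05 rad/s.
Step 3 — f₀ = ω₀/(2π) = 5.178e+04 Hz.
Step 4 — Series Q: Q = ω₀L/R = 3.253e+05·0.000559/24.3 = 7.484.

(a) f₀ = 5.178e+04 Hz  (b) Q = 7.484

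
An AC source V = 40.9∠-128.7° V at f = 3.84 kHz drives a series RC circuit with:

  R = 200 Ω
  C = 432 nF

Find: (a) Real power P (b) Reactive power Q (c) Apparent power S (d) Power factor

Step 1 — Angular frequency: ω = 2π·f = 2π·3840 = 2.413e+04 rad/s.
Step 2 — Component impedances:
  R: Z = R = 200 Ω
  C: Z = 1/(jωC) = -j/(ω·C) = 0 - j95.94 Ω
Step 3 — Series combination: Z_total = R + C = 200 - j95.94 Ω = 221.8∠-25.6° Ω.
Step 4 — Source phasor: V = 40.9∠-128.7° V = -25.57 - j31.92 V.
Step 5 — Current: I = V / Z = -0.0417 - j0.1796 A = 0.1844∠-103.1° A.
Step 6 — Complex power: S = V·I* = 6.799 - j3.262 VA.
Step 7 — Real power: P = Re(S) = 6.799 W.
Step 8 — Reactive power: Q = Im(S) = -3.262 VAR.
Step 9 — Apparent power: |S| = 7.541 VA.
Step 10 — Power factor: PF = P/|S| = 0.9016 (leading).

(a) P = 6.799 W  (b) Q = -3.262 VAR  (c) S = 7.541 VA  (d) PF = 0.9016 (leading)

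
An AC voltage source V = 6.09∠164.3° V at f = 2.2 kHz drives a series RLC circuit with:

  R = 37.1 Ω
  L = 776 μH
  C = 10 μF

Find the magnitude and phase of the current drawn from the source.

Step 1 — Angular frequency: ω = 2π·f = 2π·2200 = 1.382e+04 rad/s.
Step 2 — Component impedances:
  R: Z = R = 37.1 Ω
  L: Z = jωL = j·1.382e+04·0.000776 = 0 + j10.73 Ω
  C: Z = 1/(jωC) = -j/(ω·C) = 0 - j7.234 Ω
Step 3 — Series combination: Z_total = R + L + C = 37.1 + j3.492 Ω = 37.26∠5.4° Ω.
Step 4 — Source phasor: V = 6.09∠164.3° V = -5.863 + j1.648 V.
Step 5 — Ohm's law: I = V / Z_total = (-5.863 + j1.648) / (37.1 + j3.492) = -0.1525 + j0.05877 A.
Step 6 — Convert to polar: |I| = 0.1634 A, ∠I = 158.9°.

I = 0.1634∠158.9° A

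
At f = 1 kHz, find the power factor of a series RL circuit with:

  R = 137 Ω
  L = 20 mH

Step 1 — Angular frequency: ω = 2π·f = 2π·1000 = 6283 rad/s.
Step 2 — Component impedances:
  R: Z = R = 137 Ω
  L: Z = jωL = j·6283·0.02 = 0 + j125.7 Ω
Step 3 — Series combination: Z_total = R + L = 137 + j125.7 Ω = 185.9∠42.5° Ω.
Step 4 — Power factor: PF = cos(φ) = Re(Z)/|Z| = 137/185.904 = 0.7369.
Step 5 — Type: Im(Z) = 125.7 ⇒ lagging (phase φ = 42.5°).

PF = 0.7369 (lagging, φ = 42.5°)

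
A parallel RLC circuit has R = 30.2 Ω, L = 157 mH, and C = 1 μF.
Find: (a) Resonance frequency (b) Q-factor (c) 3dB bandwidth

Step 1 — Resonance: ω₀ = 1/√(LC) = 1/√(0.157·1e-06) = 2524 rad/s.
Step 2 — f₀ = ω₀/(2π) = 401.7 Hz.
Step 3 — Parallel Q: Q = R/(ω₀L) = 30.2/(2524·0.157) = 0.07622.
Step 4 — Bandwidth: Δω = ω₀/Q = 3.311e+04 rad/s; BW = Δω/(2π) = 5270 Hz.

(a) f₀ = 401.7 Hz  (b) Q = 0.07622  (c) BW = 5270 Hz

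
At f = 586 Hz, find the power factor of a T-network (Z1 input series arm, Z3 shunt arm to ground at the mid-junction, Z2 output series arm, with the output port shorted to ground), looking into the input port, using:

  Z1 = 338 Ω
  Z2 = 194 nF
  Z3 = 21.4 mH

Step 1 — Angular frequency: ω = 2π·f = 2π·586 = 3682 rad/s.
Step 2 — Component impedances:
  Z1: Z = R = 338 Ω
  Z2: Z = 1/(jωC) = -j/(ω·C) = 0 - j1400 Ω
  Z3: Z = jωL = j·3682·0.0214 = 0 + j78.79 Ω
Step 3 — With the output port shorted to ground, the output series arm Z2 runs from the junction to ground; the shunt arm Z3 also runs from the junction to ground. They appear in parallel: Z3 || Z2 = 0 + j83.49 Ω.
Step 4 — Series with input arm Z1: Z_in = Z1 + (Z3 || Z2) = 338 + j83.49 Ω = 348.2∠13.9° Ω.
Step 5 — Power factor: PF = cos(φ) = Re(Z)/|Z| = 338/348.16 = 0.9708.
Step 6 — Type: Im(Z) = 83.49 ⇒ lagging (phase φ = 13.9°).

PF = 0.9708 (lagging, φ = 13.9°)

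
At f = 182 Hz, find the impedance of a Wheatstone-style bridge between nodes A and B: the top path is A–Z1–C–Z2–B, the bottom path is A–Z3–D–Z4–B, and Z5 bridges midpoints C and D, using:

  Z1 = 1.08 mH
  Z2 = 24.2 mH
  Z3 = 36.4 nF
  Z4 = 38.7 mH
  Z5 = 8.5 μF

Step 1 — Angular frequency: ω = 2π·f = 2π·182 = 1144 rad/s.
Step 2 — Component impedances:
  Z1: Z = jωL = j·1144·0.00108 = 0 + j1.235 Ω
  Z2: Z = jωL = j·1144·0.0242 = 0 + j27.67 Ω
  Z3: Z = 1/(jωC) = -j/(ω·C) = 0 - j2.402e+04 Ω
  Z4: Z = jωL = j·1144·0.0387 = 0 + j44.25 Ω
  Z5: Z = 1/(jωC) = -j/(ω·C) = 0 - j102.9 Ω
Step 3 — Bridge requires nodal analysis (the Z5 bridge couples midpoints C and D, so the two paths cannot be reduced to a simple series/parallel combination). Setting node B to ground and injecting 1 A at node A, the 3-node admittance system at A, C, D solves to V_A = Z_AB = 0 + j54.02 Ω = 54.02∠90.0° Ω.

Z = 0 + j54.02 Ω = 54.02∠90.0° Ω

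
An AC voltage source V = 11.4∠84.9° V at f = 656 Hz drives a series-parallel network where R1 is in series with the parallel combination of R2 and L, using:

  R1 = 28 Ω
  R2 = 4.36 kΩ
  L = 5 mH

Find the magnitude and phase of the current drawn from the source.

Step 1 — Angular frequency: ω = 2π·f = 2π·656 = 4122 rad/s.
Step 2 — Component impedances:
  R1: Z = R = 28 Ω
  R2: Z = R = 4360 Ω
  L: Z = jωL = j·4122·0.005 = 0 + j20.61 Ω
Step 3 — Parallel branch: R2 || L = 1/(1/R2 + 1/L) = 0.09741 + j20.61 Ω.
Step 4 — Series with R1: Z_total = R1 + (R2 || L) = 28.1 + j20.61 Ω = 34.84∠36.3° Ω.
Step 5 — Source phasor: V = 11.4∠84.9° V = 1.013 + j11.35 V.
Step 6 — Ohm's law: I = V / Z_total = (1.013 + j11.35) / (28.1 + j20.61) = 0.2162 + j0.2456 A.
Step 7 — Convert to polar: |I| = 0.3272 A, ∠I = 48.6°.

I = 0.3272∠48.6° A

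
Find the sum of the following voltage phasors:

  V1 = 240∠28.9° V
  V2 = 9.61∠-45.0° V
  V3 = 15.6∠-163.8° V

Step 1 — Convert each phasor to rectangular form:
  V1 = 240·(cos(28.9°) + j·sin(28.9°)) = 210.1 + j116 V
  V2 = 9.61·(cos(-45.0°) + j·sin(-45.0°)) = 6.795 - j6.795 V
  V3 = 15.6·(cos(-163.8°) + j·sin(-163.8°)) = -14.98 - j4.352 V
Step 2 — Sum components: V_total = 201.9 + j104.8 V.
Step 3 — Convert to polar: |V_total| = 227.5 V, ∠V_total = 27.4°.

V_total = 227.5∠27.4° V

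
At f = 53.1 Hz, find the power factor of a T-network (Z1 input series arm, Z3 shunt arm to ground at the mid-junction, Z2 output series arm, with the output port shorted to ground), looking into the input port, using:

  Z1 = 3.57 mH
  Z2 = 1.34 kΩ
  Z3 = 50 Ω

Step 1 — Angular frequency: ω = 2π·f = 2π·53.1 = 333.6 rad/s.
Step 2 — Component impedances:
  Z1: Z = jωL = j·333.6·0.00357 = 0 + j1.191 Ω
  Z2: Z = R = 1340 Ω
  Z3: Z = R = 50 Ω
Step 3 — With the output port shorted to ground, the output series arm Z2 runs from the junction to ground; the shunt arm Z3 also runs from the junction to ground. They appear in parallel: Z3 || Z2 = 48.2 Ω.
Step 4 — Series with input arm Z1: Z_in = Z1 + (Z3 || Z2) = 48.2 + j1.191 Ω = 48.22∠1.4° Ω.
Step 5 — Power factor: PF = cos(φ) = Re(Z)/|Z| = 48.201/48.216 = 0.9997.
Step 6 — Type: Im(Z) = 1.191 ⇒ lagging (phase φ = 1.4°).

PF = 0.9997 (lagging, φ = 1.4°)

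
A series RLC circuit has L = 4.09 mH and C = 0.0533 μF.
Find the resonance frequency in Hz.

Step 1 — Resonance condition Im(Z)=0 gives ω₀ = 1/√(LC).
Step 2 — ω₀ = 1/√(0.00409·5.33e-08) = 6.773e+04 rad/s.
Step 3 — f₀ = ω₀/(2π) = 1.078e+04 Hz.

f₀ = 1.078e+04 Hz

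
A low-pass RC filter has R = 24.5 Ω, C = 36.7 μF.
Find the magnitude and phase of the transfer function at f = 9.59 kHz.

Step 1 — Angular frequency: ω = 2π·9590 = 6.026e+04 rad/s.
Step 2 — Transfer function: H(jω) = 1/(1 + jωRC).
Step 3 — Denominator: 1 + jωRC = 1 + j·6.026e+04·24.5·3.67e-05 = 1 + j54.18.
Step 4 — H = 0.0003406 - j0.01845.
Step 5 — Magnitude: |H| = 0.01845 (-34.7 dB); phase: φ = -88.9°.

|H| = 0.01845 (-34.7 dB), φ = -88.9°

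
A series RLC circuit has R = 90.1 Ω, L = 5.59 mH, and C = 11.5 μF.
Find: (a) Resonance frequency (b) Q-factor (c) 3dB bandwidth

Step 1 — Resonance: ω₀ = 1/√(LC) = 1/√(0.00559·1.15e-05) = 3944 rad/s.
Step 2 — f₀ = ω₀/(2π) = 627.7 Hz.
Step 3 — Series Q: Q = ω₀L/R = 3944·0.00559/90.1 = 0.2447.
Step 4 — Bandwidth: Δω = ω₀/Q = 1.612e+04 rad/s; BW = Δω/(2π) = 2565 Hz.

(a) f₀ = 627.7 Hz  (b) Q = 0.2447  (c) BW = 2565 Hz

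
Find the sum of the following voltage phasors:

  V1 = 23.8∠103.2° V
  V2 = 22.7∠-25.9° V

Step 1 — Convert each phasor to rectangular form:
  V1 = 23.8·(cos(103.2°) + j·sin(103.2°)) = -5.435 + j23.17 V
  V2 = 22.7·(cos(-25.9°) + j·sin(-25.9°)) = 20.42 - j9.915 V
Step 2 — Sum components: V_total = 14.99 + j13.26 V.
Step 3 — Convert to polar: |V_total| = 20.01 V, ∠V_total = 41.5°.

V_total = 20.01∠41.5° V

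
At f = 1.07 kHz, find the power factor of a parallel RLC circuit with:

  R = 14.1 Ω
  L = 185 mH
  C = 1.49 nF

Step 1 — Angular frequency: ω = 2π·f = 2π·1070 = 6723 rad/s.
Step 2 — Component impedances:
  R: Z = R = 14.1 Ω
  L: Z = jωL = j·6723·0.185 = 0 + j1244 Ω
  C: Z = 1/(jωC) = -j/(ω·C) = 0 - j9.983e+04 Ω
Step 3 — Parallel combination: 1/Z_total = 1/R + 1/L + 1/C; Z_total = 14.1 + j0.1578 Ω = 14.1∠0.6° Ω.
Step 4 — Power factor: PF = cos(φ) = Re(Z)/|Z| = 14.098/14.099 = 0.9999.
Step 5 — Type: Im(Z) = 0.1578 ⇒ lagging (phase φ = 0.6°).

PF = 0.9999 (lagging, φ = 0.6°)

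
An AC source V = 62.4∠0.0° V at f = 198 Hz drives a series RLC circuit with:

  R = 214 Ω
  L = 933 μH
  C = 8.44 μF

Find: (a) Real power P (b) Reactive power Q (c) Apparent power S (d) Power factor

Step 1 — Angular frequency: ω = 2π·f = 2π·198 = 1244 rad/s.
Step 2 — Component impedances:
  R: Z = R = 214 Ω
  L: Z = jωL = j·1244·0.000933 = 0 + j1.161 Ω
  C: Z = 1/(jωC) = -j/(ω·C) = 0 - j95.24 Ω
Step 3 — Series combination: Z_total = R + L + C = 214 - j94.08 Ω = 233.8∠-23.7° Ω.
Step 4 — Source phasor: V = 62.4∠0.0° V = 62.4 V.
Step 5 — Current: I = V / Z = 0.2444 + j0.1074 A = 0.2669∠23.7° A.
Step 6 — Complex power: S = V·I* = 15.25 - j6.703 VA.
Step 7 — Real power: P = Re(S) = 15.25 W.
Step 8 — Reactive power: Q = Im(S) = -6.703 VAR.
Step 9 — Apparent power: |S| = 16.66 VA.
Step 10 — Power factor: PF = P/|S| = 0.9154 (leading).

(a) P = 15.25 W  (b) Q = -6.703 VAR  (c) S = 16.66 VA  (d) PF = 0.9154 (leading)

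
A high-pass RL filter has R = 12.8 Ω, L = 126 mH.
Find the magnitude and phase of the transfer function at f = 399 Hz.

Step 1 — Angular frequency: ω = 2π·399 = 2507 rad/s.
Step 2 — Transfer function: H(jω) = jωL/(R + jωL).
Step 3 — Numerator jωL = j·315.9; denominator R + jωL = 12.8 + j315.9.
Step 4 — H = 0.9984 + j0.04046.
Step 5 — Magnitude: |H| = 0.9992 (-0.0 dB); phase: φ = 2.3°.

|H| = 0.9992 (-0.0 dB), φ = 2.3°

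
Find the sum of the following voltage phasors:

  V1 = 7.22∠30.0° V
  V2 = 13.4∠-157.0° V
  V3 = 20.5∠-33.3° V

Step 1 — Convert each phasor to rectangular form:
  V1 = 7.22·(cos(30.0°) + j·sin(30.0°)) = 6.253 + j3.61 V
  V2 = 13.4·(cos(-157.0°) + j·sin(-157.0°)) = -12.33 - j5.236 V
  V3 = 20.5·(cos(-33.3°) + j·sin(-33.3°)) = 17.13 - j11.25 V
Step 2 — Sum components: V_total = 11.05 - j12.88 V.
Step 3 — Convert to polar: |V_total| = 16.97 V, ∠V_total = -49.4°.

V_total = 16.97∠-49.4° V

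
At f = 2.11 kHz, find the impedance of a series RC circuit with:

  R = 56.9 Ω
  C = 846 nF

Step 1 — Angular frequency: ω = 2π·f = 2π·2110 = 1.326e+04 rad/s.
Step 2 — Component impedances:
  R: Z = R = 56.9 Ω
  C: Z = 1/(jωC) = -j/(ω·C) = 0 - j89.16 Ω
Step 3 — Series combination: Z_total = R + C = 56.9 - j89.16 Ω = 105.8∠-57.5° Ω.

Z = 56.9 - j89.16 Ω = 105.8∠-57.5° Ω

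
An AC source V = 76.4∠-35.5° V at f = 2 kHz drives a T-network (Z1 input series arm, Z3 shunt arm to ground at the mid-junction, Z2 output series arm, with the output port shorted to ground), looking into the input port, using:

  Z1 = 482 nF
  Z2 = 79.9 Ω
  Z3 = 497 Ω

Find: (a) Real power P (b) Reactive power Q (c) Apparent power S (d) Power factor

Step 1 — Angular frequency: ω = 2π·f = 2π·2000 = 1.257e+04 rad/s.
Step 2 — Component impedances:
  Z1: Z = 1/(jωC) = -j/(ω·C) = 0 - j165.1 Ω
  Z2: Z = R = 79.9 Ω
  Z3: Z = R = 497 Ω
Step 3 — With the output port shorted to ground, the output series arm Z2 runs from the junction to ground; the shunt arm Z3 also runs from the junction to ground. They appear in parallel: Z3 || Z2 = 68.83 Ω.
Step 4 — Series with input arm Z1: Z_in = Z1 + (Z3 || Z2) = 68.83 - j165.1 Ω = 178.9∠-67.4° Ω.
Step 5 — Source phasor: V = 76.4∠-35.5° V = 62.2 - j44.37 V.
Step 6 — Current: I = V / Z = 0.3627 + j0.2255 A = 0.4271∠31.9° A.
Step 7 — Complex power: S = V·I* = 12.56 - j30.12 VA.
Step 8 — Real power: P = Re(S) = 12.56 W.
Step 9 — Reactive power: Q = Im(S) = -30.12 VAR.
Step 10 — Apparent power: |S| = 32.63 VA.
Step 11 — Power factor: PF = P/|S| = 0.3848 (leading).

(a) P = 12.56 W  (b) Q = -30.12 VAR  (c) S = 32.63 VA  (d) PF = 0.3848 (leading)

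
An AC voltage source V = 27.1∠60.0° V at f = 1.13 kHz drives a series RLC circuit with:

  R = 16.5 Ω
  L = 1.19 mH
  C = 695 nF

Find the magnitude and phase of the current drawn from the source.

Step 1 — Angular frequency: ω = 2π·f = 2π·1130 = 7100 rad/s.
Step 2 — Component impedances:
  R: Z = R = 16.5 Ω
  L: Z = jωL = j·7100·0.00119 = 0 + j8.449 Ω
  C: Z = 1/(jωC) = -j/(ω·C) = 0 - j202.7 Ω
Step 3 — Series combination: Z_total = R + L + C = 16.5 - j194.2 Ω = 194.9∠-85.1° Ω.
Step 4 — Source phasor: V = 27.1∠60.0° V = 13.55 + j23.47 V.
Step 5 — Ohm's law: I = V / Z_total = (13.55 + j23.47) / (16.5 - j194.2) = -0.1141 + j0.07947 A.
Step 6 — Convert to polar: |I| = 0.139 A, ∠I = 145.1°.

I = 0.139∠145.1° A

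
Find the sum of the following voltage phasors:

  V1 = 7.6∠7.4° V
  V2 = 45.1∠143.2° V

Step 1 — Convert each phasor to rectangular form:
  V1 = 7.6·(cos(7.4°) + j·sin(7.4°)) = 7.537 + j0.9788 V
  V2 = 45.1·(cos(143.2°) + j·sin(143.2°)) = -36.11 + j27.02 V
Step 2 — Sum components: V_total = -28.58 + j27.99 V.
Step 3 — Convert to polar: |V_total| = 40 V, ∠V_total = 135.6°.

V_total = 40∠135.6° V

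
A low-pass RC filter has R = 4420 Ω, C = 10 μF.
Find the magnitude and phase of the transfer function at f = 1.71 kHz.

Step 1 — Angular frequency: ω = 2π·1710 = 1.074e+04 rad/s.
Step 2 — Transfer function: H(jω) = 1/(1 + jωRC).
Step 3 — Denominator: 1 + jωRC = 1 + j·1.074e+04·4420·1e-05 = 1 + j474.9.
Step 4 — H = 4.434e-06 - j0.002106.
Step 5 — Magnitude: |H| = 0.002106 (-53.5 dB); phase: φ = -89.9°.

|H| = 0.002106 (-53.5 dB), φ = -89.9°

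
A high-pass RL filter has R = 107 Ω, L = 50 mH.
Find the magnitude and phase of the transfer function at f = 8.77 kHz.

Step 1 — Angular frequency: ω = 2π·8770 = 5.51e+04 rad/s.
Step 2 — Transfer function: H(jω) = jωL/(R + jωL).
Step 3 — Numerator jωL = j·2755; denominator R + jωL = 107 + j2755.
Step 4 — H = 0.9985 + j0.03878.
Step 5 — Magnitude: |H| = 0.9992 (-0.0 dB); phase: φ = 2.2°.

|H| = 0.9992 (-0.0 dB), φ = 2.2°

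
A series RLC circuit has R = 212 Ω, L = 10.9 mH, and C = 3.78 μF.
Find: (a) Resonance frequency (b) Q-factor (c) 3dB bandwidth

Step 1 — Resonance condition Im(Z)=0 gives ω₀ = 1/√(LC).
Step 2 — ω₀ = 1/√(0.0109·3.78e-06) = 4927 rad/s.
Step 3 — f₀ = ω₀/(2π) = 784.1 Hz.
Step 4 — Series Q: Q = ω₀L/R = 4927·0.0109/212 = 0.2533.
Step 5 — 3dB bandwidth: Δω = ω₀/Q = 1.945e+04 rad/s; BW = Δω/(2π) = 3095 Hz.

(a) f₀ = 784.1 Hz  (b) Q = 0.2533  (c) BW = 3095 Hz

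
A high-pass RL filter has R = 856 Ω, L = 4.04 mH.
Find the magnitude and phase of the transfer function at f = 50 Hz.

Step 1 — Angular frequency: ω = 2π·50 = 314.2 rad/s.
Step 2 — Transfer function: H(jω) = jωL/(R + jωL).
Step 3 — Numerator jωL = j·1.269; denominator R + jωL = 856 + j1.269.
Step 4 — H = 2.198e-06 + j0.001483.
Step 5 — Magnitude: |H| = 0.001483 (-56.6 dB); phase: φ = 89.9°.

|H| = 0.001483 (-56.6 dB), φ = 89.9°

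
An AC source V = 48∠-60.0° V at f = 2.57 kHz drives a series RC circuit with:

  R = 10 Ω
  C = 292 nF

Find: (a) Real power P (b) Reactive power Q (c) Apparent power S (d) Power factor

Step 1 — Angular frequency: ω = 2π·f = 2π·2570 = 1.615e+04 rad/s.
Step 2 — Component impedances:
  R: Z = R = 10 Ω
  C: Z = 1/(jωC) = -j/(ω·C) = 0 - j212.1 Ω
Step 3 — Series combination: Z_total = R + C = 10 - j212.1 Ω = 212.3∠-87.3° Ω.
Step 4 — Source phasor: V = 48∠-60.0° V = 24 - j41.57 V.
Step 5 — Current: I = V / Z = 0.2009 + j0.1037 A = 0.2261∠27.3° A.
Step 6 — Complex power: S = V·I* = 0.5111 - j10.84 VA.
Step 7 — Real power: P = Re(S) = 0.5111 W.
Step 8 — Reactive power: Q = Im(S) = -10.84 VAR.
Step 9 — Apparent power: |S| = 10.85 VA.
Step 10 — Power factor: PF = P/|S| = 0.0471 (leading).

(a) P = 0.5111 W  (b) Q = -10.84 VAR  (c) S = 10.85 VA  (d) PF = 0.0471 (leading)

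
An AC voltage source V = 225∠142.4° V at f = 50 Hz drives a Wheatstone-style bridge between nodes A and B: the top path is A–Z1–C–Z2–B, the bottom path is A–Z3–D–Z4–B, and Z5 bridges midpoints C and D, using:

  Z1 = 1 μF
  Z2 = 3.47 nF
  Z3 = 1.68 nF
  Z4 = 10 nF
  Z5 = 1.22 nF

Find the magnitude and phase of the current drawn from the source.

Step 1 — Angular frequency: ω = 2π·f = 2π·50 = 314.2 rad/s.
Step 2 — Component impedances:
  Z1: Z = 1/(jωC) = -j/(ω·C) = 0 - j3183 Ω
  Z2: Z = 1/(jωC) = -j/(ω·C) = 0 - j9.173e+05 Ω
  Z3: Z = 1/(jωC) = -j/(ω·C) = 0 - j1.895e+06 Ω
  Z4: Z = 1/(jωC) = -j/(ω·C) = 0 - j3.183e+05 Ω
  Z5: Z = 1/(jωC) = -j/(ω·C) = 0 - j2.609e+06 Ω
Step 3 — Bridge requires nodal analysis (the Z5 bridge couples midpoints C and D, so the two paths cannot be reduced to a simple series/parallel combination). Setting node B to ground and injecting 1 A at node A, the 3-node admittance system at A, C, D solves to V_A = Z_AB = 0 - j5.586e+05 Ω = 5.586e+05∠-90.0° Ω.
Step 4 — Source phasor: V = 225∠142.4° V = -178.3 + j137.3 V.
Step 5 — Ohm's law: I = V / Z_total = (-178.3 + j137.3) / (0 - j5.586e+05) = -0.0002458 - j0.0003191 A.
Step 6 — Convert to polar: |I| = 0.0004028 A, ∠I = -127.6°.

I = 0.0004028∠-127.6° A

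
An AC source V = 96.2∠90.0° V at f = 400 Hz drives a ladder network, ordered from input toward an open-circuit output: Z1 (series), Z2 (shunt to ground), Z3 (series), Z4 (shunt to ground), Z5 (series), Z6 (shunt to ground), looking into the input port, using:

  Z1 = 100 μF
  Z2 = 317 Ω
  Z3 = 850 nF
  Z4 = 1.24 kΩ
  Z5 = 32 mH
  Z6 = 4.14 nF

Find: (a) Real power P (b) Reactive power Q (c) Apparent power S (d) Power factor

Step 1 — Angular frequency: ω = 2π·f = 2π·400 = 2513 rad/s.
Step 2 — Component impedances:
  Z1: Z = 1/(jωC) = -j/(ω·C) = 0 - j3.979 Ω
  Z2: Z = R = 317 Ω
  Z3: Z = 1/(jωC) = -j/(ω·C) = 0 - j468.1 Ω
  Z4: Z = R = 1240 Ω
  Z5: Z = jωL = j·2513·0.032 = 0 + j80.42 Ω
  Z6: Z = 1/(jωC) = -j/(ω·C) = 0 - j9.611e+04 Ω
Step 3 — Ladder network (open output): work backward from the far end, alternating series and parallel combinations. Z_in = 258.1 - j22.28 Ω = 259.1∠-4.9° Ω.
Step 4 — Source phasor: V = 96.2∠90.0° V = 0 + j96.2 V.
Step 5 — Current: I = V / Z = -0.03193 + j0.3699 A = 0.3713∠94.9° A.
Step 6 — Complex power: S = V·I* = 35.58 - j3.072 VA.
Step 7 — Real power: P = Re(S) = 35.58 W.
Step 8 — Reactive power: Q = Im(S) = -3.072 VAR.
Step 9 — Apparent power: |S| = 35.72 VA.
Step 10 — Power factor: PF = P/|S| = 0.9963 (leading).

(a) P = 35.58 W  (b) Q = -3.072 VAR  (c) S = 35.72 VA  (d) PF = 0.9963 (leading)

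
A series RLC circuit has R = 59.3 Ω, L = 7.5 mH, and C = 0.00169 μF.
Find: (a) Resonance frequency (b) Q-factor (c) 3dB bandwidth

Step 1 — Resonance: ω₀ = 1/√(LC) = 1/√(0.0075·1.69e-09) = 2.809e+05 rad/s.
Step 2 — f₀ = ω₀/(2π) = 4.47e+04 Hz.
Step 3 — Series Q: Q = ω₀L/R = 2.809e+05·0.0075/59.3 = 35.52.
Step 4 — Bandwidth: Δω = ω₀/Q = 7907 rad/s; BW = Δω/(2π) = 1258 Hz.

(a) f₀ = 4.47e+04 Hz  (b) Q = 35.52  (c) BW = 1258 Hz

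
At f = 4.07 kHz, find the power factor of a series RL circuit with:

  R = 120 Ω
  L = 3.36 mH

Step 1 — Angular frequency: ω = 2π·f = 2π·4070 = 2.557e+04 rad/s.
Step 2 — Component impedances:
  R: Z = R = 120 Ω
  L: Z = jωL = j·2.557e+04·0.00336 = 0 + j85.92 Ω
Step 3 — Series combination: Z_total = R + L = 120 + j85.92 Ω = 147.6∠35.6° Ω.
Step 4 — Power factor: PF = cos(φ) = Re(Z)/|Z| = 120/147.59 = 0.8131.
Step 5 — Type: Im(Z) = 85.92 ⇒ lagging (phase φ = 35.6°).

PF = 0.8131 (lagging, φ = 35.6°)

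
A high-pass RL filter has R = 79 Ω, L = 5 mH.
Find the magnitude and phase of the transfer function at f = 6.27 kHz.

Step 1 — Angular frequency: ω = 2π·6270 = 3.94e+04 rad/s.
Step 2 — Transfer function: H(jω) = jωL/(R + jωL).
Step 3 — Numerator jωL = j·197; denominator R + jωL = 79 + j197.
Step 4 — H = 0.8614 + j0.3455.
Step 5 — Magnitude: |H| = 0.9281 (-0.6 dB); phase: φ = 21.9°.

|H| = 0.9281 (-0.6 dB), φ = 21.9°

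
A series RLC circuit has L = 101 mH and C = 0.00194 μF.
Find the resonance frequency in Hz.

Step 1 — Resonance condition Im(Z)=0 gives ω₀ = 1/√(LC).
Step 2 — ω₀ = 1/√(0.101·1.94e-09) = 7.144e+04 rad/s.
Step 3 — f₀ = ω₀/(2π) = 1.137e+04 Hz.

f₀ = 1.137e+04 Hz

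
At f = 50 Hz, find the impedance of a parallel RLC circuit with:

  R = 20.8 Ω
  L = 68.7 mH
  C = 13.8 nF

Step 1 — Angular frequency: ω = 2π·f = 2π·50 = 314.2 rad/s.
Step 2 — Component impedances:
  R: Z = R = 20.8 Ω
  L: Z = jωL = j·314.2·0.0687 = 0 + j21.58 Ω
  C: Z = 1/(jωC) = -j/(ω·C) = 0 - j2.307e+05 Ω
Step 3 — Parallel combination: 1/Z_total = 1/R + 1/L + 1/C; Z_total = 10.78 + j10.39 Ω = 14.98∠43.9° Ω.

Z = 10.78 + j10.39 Ω = 14.98∠43.9° Ω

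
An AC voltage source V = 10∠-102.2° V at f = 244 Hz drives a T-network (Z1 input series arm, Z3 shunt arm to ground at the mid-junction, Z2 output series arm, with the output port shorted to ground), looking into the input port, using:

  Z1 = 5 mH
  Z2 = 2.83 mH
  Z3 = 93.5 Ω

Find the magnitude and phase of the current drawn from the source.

Step 1 — Angular frequency: ω = 2π·f = 2π·244 = 1533 rad/s.
Step 2 — Component impedances:
  Z1: Z = jωL = j·1533·0.005 = 0 + j7.665 Ω
  Z2: Z = jωL = j·1533·0.00283 = 0 + j4.339 Ω
  Z3: Z = R = 93.5 Ω
Step 3 — With the output port shorted to ground, the output series arm Z2 runs from the junction to ground; the shunt arm Z3 also runs from the junction to ground. They appear in parallel: Z3 || Z2 = 0.2009 + j4.329 Ω.
Step 4 — Series with input arm Z1: Z_in = Z1 + (Z3 || Z2) = 0.2009 + j11.99 Ω = 12∠89.0° Ω.
Step 5 — Source phasor: V = 10∠-102.2° V = -2.113 - j9.774 V.
Step 6 — Ohm's law: I = V / Z_total = (-2.113 - j9.774) / (0.2009 + j11.99) = -0.8176 + j0.1625 A.
Step 7 — Convert to polar: |I| = 0.8336 A, ∠I = 168.8°.

I = 0.8336∠168.8° A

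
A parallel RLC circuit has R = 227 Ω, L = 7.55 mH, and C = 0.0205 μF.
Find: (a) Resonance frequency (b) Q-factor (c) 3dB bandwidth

Step 1 — Resonance: ω₀ = 1/√(LC) = 1/√(0.00755·2.05e-08) = 8.038e+04 rad/s.
Step 2 — f₀ = ω₀/(2π) = 1.279e+04 Hz.
Step 3 — Parallel Q: Q = R/(ω₀L) = 227/(8.038e+04·0.00755) = 0.374.
Step 4 — Bandwidth: Δω = ω₀/Q = 2.149e+05 rad/s; BW = Δω/(2π) = 3.42e+04 Hz.

(a) f₀ = 1.279e+04 Hz  (b) Q = 0.374  (c) BW = 3.42e+04 Hz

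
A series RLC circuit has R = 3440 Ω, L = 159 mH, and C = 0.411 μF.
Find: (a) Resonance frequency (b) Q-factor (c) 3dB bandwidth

Step 1 — Resonance condition Im(Z)=0 gives ω₀ = 1/√(LC).
Step 2 — ω₀ = 1/√(0.159·4.11e-07) = 3912 rad/s.
Step 3 — f₀ = ω₀/(2π) = 622.6 Hz.
Step 4 — Series Q: Q = ω₀L/R = 3912·0.159/3440 = 0.1808.
Step 5 — 3dB bandwidth: Δω = ω₀/Q = 2.164e+04 rad/s; BW = Δω/(2π) = 3443 Hz.

(a) f₀ = 622.6 Hz  (b) Q = 0.1808  (c) BW = 3443 Hz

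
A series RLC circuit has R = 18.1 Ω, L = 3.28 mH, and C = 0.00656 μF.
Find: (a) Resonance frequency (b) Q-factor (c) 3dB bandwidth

Step 1 — Resonance condition Im(Z)=0 gives ω₀ = 1/√(LC).
Step 2 — ω₀ = 1/√(0.00328·6.56e-09) = 2.156e+05 rad/s.
Step 3 — f₀ = ω₀/(2π) = 3.431e+04 Hz.
Step 4 — Series Q: Q = ω₀L/R = 2.156e+05·0.00328/18.1 = 39.07.
Step 5 — 3dB bandwidth: Δω = ω₀/Q = 5518 rad/s; BW = Δω/(2π) = 878.3 Hz.

(a) f₀ = 3.431e+04 Hz  (b) Q = 39.07  (c) BW = 878.3 Hz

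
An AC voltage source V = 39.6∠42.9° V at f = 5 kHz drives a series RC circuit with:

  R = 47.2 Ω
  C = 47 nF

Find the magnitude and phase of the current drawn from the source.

Step 1 — Angular frequency: ω = 2π·f = 2π·5000 = 3.142e+04 rad/s.
Step 2 — Component impedances:
  R: Z = R = 47.2 Ω
  C: Z = 1/(jωC) = -j/(ω·C) = 0 - j677.3 Ω
Step 3 — Series combination: Z_total = R + C = 47.2 - j677.3 Ω = 678.9∠-86.0° Ω.
Step 4 — Source phasor: V = 39.6∠42.9° V = 29.01 + j26.96 V.
Step 5 — Ohm's law: I = V / Z_total = (29.01 + j26.96) / (47.2 - j677.3) = -0.03664 + j0.04539 A.
Step 6 — Convert to polar: |I| = 0.05833 A, ∠I = 128.9°.

I = 0.05833∠128.9° A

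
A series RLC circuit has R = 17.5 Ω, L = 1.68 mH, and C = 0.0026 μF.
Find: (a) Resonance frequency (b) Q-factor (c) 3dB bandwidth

Step 1 — Resonance: ω₀ = 1/√(LC) = 1/√(0.00168·2.6e-09) = 4.785e+05 rad/s.
Step 2 — f₀ = ω₀/(2π) = 7.615e+04 Hz.
Step 3 — Series Q: Q = ω₀L/R = 4.785e+05·0.00168/17.5 = 45.93.
Step 4 — Bandwidth: Δω = ω₀/Q = 1.042e+04 rad/s; BW = Δω/(2π) = 1658 Hz.

(a) f₀ = 7.615e+04 Hz  (b) Q = 45.93  (c) BW = 1658 Hz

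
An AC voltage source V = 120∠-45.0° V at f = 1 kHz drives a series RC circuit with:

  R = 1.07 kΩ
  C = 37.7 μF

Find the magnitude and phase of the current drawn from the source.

Step 1 — Angular frequency: ω = 2π·f = 2π·1000 = 6283 rad/s.
Step 2 — Component impedances:
  R: Z = R = 1070 Ω
  C: Z = 1/(jωC) = -j/(ω·C) = 0 - j4.222 Ω
Step 3 — Series combination: Z_total = R + C = 1070 - j4.222 Ω = 1070∠-0.2° Ω.
Step 4 — Source phasor: V = 120∠-45.0° V = 84.85 - j84.85 V.
Step 5 — Ohm's law: I = V / Z_total = (84.85 - j84.85) / (1070 - j4.222) = 0.07961 - j0.07899 A.
Step 6 — Convert to polar: |I| = 0.1121 A, ∠I = -44.8°.

I = 0.1121∠-44.8° A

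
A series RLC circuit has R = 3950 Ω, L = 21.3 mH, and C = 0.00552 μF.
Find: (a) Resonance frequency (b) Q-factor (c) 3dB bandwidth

Step 1 — Resonance condition Im(Z)=0 gives ω₀ = 1/√(LC).
Step 2 — ω₀ = 1/√(0.0213·5.52e-09) = 9.222e+04 rad/s.
Step 3 — f₀ = ω₀/(2π) = 1.468e+04 Hz.
Step 4 — Series Q: Q = ω₀L/R = 9.222e+04·0.0213/3950 = 0.4973.
Step 5 — 3dB bandwidth: Δω = ω₀/Q = 1.854e+05 rad/s; BW = Δω/(2π) = 2.951e+04 Hz.

(a) f₀ = 1.468e+04 Hz  (b) Q = 0.4973  (c) BW = 2.951e+04 Hz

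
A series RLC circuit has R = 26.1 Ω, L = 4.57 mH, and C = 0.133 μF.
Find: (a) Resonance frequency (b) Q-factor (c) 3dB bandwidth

Step 1 — Resonance: ω₀ = 1/√(LC) = 1/√(0.00457·1.33e-07) = 4.056e+04 rad/s.
Step 2 — f₀ = ω₀/(2π) = 6456 Hz.
Step 3 — Series Q: Q = ω₀L/R = 4.056e+04·0.00457/26.1 = 7.102.
Step 4 — Bandwidth: Δω = ω₀/Q = 5711 rad/s; BW = Δω/(2π) = 909 Hz.

(a) f₀ = 6456 Hz  (b) Q = 7.102  (c) BW = 909 Hz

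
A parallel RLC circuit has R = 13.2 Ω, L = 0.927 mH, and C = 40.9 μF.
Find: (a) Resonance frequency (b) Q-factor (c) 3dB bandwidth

Step 1 — Resonance: ω₀ = 1/√(LC) = 1/√(0.000927·4.09e-05) = 5136 rad/s.
Step 2 — f₀ = ω₀/(2π) = 817.4 Hz.
Step 3 — Parallel Q: Q = R/(ω₀L) = 13.2/(5136·0.000927) = 2.773.
Step 4 — Bandwidth: Δω = ω₀/Q = 1852 rad/s; BW = Δω/(2π) = 294.8 Hz.

(a) f₀ = 817.4 Hz  (b) Q = 2.773  (c) BW = 294.8 Hz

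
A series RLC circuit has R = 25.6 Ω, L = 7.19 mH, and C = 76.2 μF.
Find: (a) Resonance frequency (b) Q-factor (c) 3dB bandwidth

Step 1 — Resonance condition Im(Z)=0 gives ω₀ = 1/√(LC).
Step 2 — ω₀ = 1/√(0.00719·7.62e-05) = 1351 rad/s.
Step 3 — f₀ = ω₀/(2π) = 215 Hz.
Step 4 — Series Q: Q = ω₀L/R = 1351·0.00719/25.6 = 0.3794.
Step 5 — 3dB bandwidth: Δω = ω₀/Q = 3561 rad/s; BW = Δω/(2π) = 566.7 Hz.

(a) f₀ = 215 Hz  (b) Q = 0.3794  (c) BW = 566.7 Hz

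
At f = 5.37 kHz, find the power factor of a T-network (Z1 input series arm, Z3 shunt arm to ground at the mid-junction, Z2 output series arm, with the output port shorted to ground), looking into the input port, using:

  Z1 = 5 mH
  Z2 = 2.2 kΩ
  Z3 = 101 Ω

Step 1 — Angular frequency: ω = 2π·f = 2π·5370 = 3.374e+04 rad/s.
Step 2 — Component impedances:
  Z1: Z = jωL = j·3.374e+04·0.005 = 0 + j168.7 Ω
  Z2: Z = R = 2200 Ω
  Z3: Z = R = 101 Ω
Step 3 — With the output port shorted to ground, the output series arm Z2 runs from the junction to ground; the shunt arm Z3 also runs from the junction to ground. They appear in parallel: Z3 || Z2 = 96.57 Ω.
Step 4 — Series with input arm Z1: Z_in = Z1 + (Z3 || Z2) = 96.57 + j168.7 Ω = 194.4∠60.2° Ω.
Step 5 — Power factor: PF = cos(φ) = Re(Z)/|Z| = 96.57/194.4 = 0.4968.
Step 6 — Type: Im(Z) = 168.7 ⇒ lagging (phase φ = 60.2°).

PF = 0.4968 (lagging, φ = 60.2°)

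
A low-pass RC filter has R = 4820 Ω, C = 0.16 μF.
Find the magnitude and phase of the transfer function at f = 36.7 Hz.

Step 1 — Angular frequency: ω = 2π·36.7 = 230.6 rad/s.
Step 2 — Transfer function: H(jω) = 1/(1 + jωRC).
Step 3 — Denominator: 1 + jωRC = 1 + j·230.6·4820·1.6e-07 = 1 + j0.1778.
Step 4 — H = 0.9693 - j0.1724.
Step 5 — Magnitude: |H| = 0.9846 (-0.1 dB); phase: φ = -10.1°.

|H| = 0.9846 (-0.1 dB), φ = -10.1°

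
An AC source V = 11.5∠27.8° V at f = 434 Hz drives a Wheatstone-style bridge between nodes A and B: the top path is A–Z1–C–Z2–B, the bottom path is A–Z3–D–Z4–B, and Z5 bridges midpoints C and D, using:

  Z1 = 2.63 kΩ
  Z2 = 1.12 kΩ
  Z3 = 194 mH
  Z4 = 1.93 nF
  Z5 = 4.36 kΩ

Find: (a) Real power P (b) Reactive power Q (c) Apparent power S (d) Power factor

Step 1 — Angular frequency: ω = 2π·f = 2π·434 = 2727 rad/s.
Step 2 — Component impedances:
  Z1: Z = R = 2630 Ω
  Z2: Z = R = 1120 Ω
  Z3: Z = jωL = j·2727·0.194 = 0 + j529 Ω
  Z4: Z = 1/(jωC) = -j/(ω·C) = 0 - j1.9e+05 Ω
  Z5: Z = R = 4360 Ω
Step 3 — Bridge requires nodal analysis (the Z5 bridge couples midpoints C and D, so the two paths cannot be reduced to a simple series/parallel combination). Setting node B to ground and injecting 1 A at node A, the 3-node admittance system at A, C, D solves to V_A = Z_AB = 2762 + j34.73 Ω = 2762∠0.7° Ω.
Step 4 — Source phasor: V = 11.5∠27.8° V = 10.17 + j5.363 V.
Step 5 — Current: I = V / Z = 0.003707 + j0.001895 A = 0.004163∠27.1° A.
Step 6 — Complex power: S = V·I* = 0.04788 + j0.000602 VA.
Step 7 — Real power: P = Re(S) = 0.04788 W.
Step 8 — Reactive power: Q = Im(S) = 0.000602 VAR.
Step 9 — Apparent power: |S| = 0.04788 VA.
Step 10 — Power factor: PF = P/|S| = 0.9999 (lagging).

(a) P = 0.04788 W  (b) Q = 0.000602 VAR  (c) S = 0.04788 VA  (d) PF = 0.9999 (lagging)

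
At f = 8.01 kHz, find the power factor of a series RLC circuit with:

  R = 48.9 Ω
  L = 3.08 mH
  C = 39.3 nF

Step 1 — Angular frequency: ω = 2π·f = 2π·8010 = 5.033e+04 rad/s.
Step 2 — Component impedances:
  R: Z = R = 48.9 Ω
  L: Z = jωL = j·5.033e+04·0.00308 = 0 + j155 Ω
  C: Z = 1/(jωC) = -j/(ω·C) = 0 - j505.6 Ω
Step 3 — Series combination: Z_total = R + L + C = 48.9 - j350.6 Ω = 354∠-82.1° Ω.
Step 4 — Power factor: PF = cos(φ) = Re(Z)/|Z| = 48.9/354 = 0.1381.
Step 5 — Type: Im(Z) = -350.6 ⇒ leading (phase φ = -82.1°).

PF = 0.1381 (leading, φ = -82.1°)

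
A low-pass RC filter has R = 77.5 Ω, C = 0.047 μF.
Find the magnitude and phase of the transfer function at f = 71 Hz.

Step 1 — Angular frequency: ω = 2π·71 = 446.1 rad/s.
Step 2 — Transfer function: H(jω) = 1/(1 + jωRC).
Step 3 — Denominator: 1 + jωRC = 1 + j·446.1·77.5·4.7e-08 = 1 + j0.001625.
Step 4 — H = 1 - j0.001625.
Step 5 — Magnitude: |H| = 1 (-0.0 dB); phase: φ = -0.1°.

|H| = 1 (-0.0 dB), φ = -0.1°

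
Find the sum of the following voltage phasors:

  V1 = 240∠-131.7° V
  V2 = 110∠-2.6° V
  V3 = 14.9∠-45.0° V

Step 1 — Convert each phasor to rectangular form:
  V1 = 240·(cos(-131.7°) + j·sin(-131.7°)) = -159.7 - j179.2 V
  V2 = 110·(cos(-2.6°) + j·sin(-2.6°)) = 109.9 - j4.99 V
  V3 = 14.9·(cos(-45.0°) + j·sin(-45.0°)) = 10.54 - j10.54 V
Step 2 — Sum components: V_total = -39.23 - j194.7 V.
Step 3 — Convert to polar: |V_total| = 198.6 V, ∠V_total = -101.4°.

V_total = 198.6∠-101.4° V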